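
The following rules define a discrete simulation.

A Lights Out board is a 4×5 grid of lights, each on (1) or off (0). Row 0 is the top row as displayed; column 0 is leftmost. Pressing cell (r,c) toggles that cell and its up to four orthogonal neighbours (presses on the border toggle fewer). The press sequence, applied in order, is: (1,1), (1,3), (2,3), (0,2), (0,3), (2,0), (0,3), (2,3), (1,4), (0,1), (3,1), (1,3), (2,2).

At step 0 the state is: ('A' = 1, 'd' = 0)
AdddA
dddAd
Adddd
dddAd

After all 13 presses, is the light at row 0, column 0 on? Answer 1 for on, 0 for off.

k=0  AdddA
dddAd
Adddd
dddAd
k=1  AAddA
AAAAd
AAddd
dddAd
k=2  AAdAA
AAddA
AAdAd
dddAd
k=3  AAdAA
AAdAA
AAAdA
ddddd
k=4  AdAdA
AAAAA
AAAdA
ddddd
k=5  AddAd
AAAdA
AAAdA
ddddd
k=6  AddAd
dAAdA
ddAdA
Adddd
k=7  AdAdA
dAAAA
ddAdA
Adddd
k=8  AdAdA
dAAdA
dddAd
AddAd
k=9  AdAdd
dAAAd
dddAA
AddAd
k=10  dAddd
ddAAd
dddAA
AddAd
k=11  dAddd
ddAAd
dAdAA
dAAAd
k=12  dAdAd
ddddA
dAddA
dAAAd
k=13  dAdAd
ddAdA
ddAAA
dAdAd

0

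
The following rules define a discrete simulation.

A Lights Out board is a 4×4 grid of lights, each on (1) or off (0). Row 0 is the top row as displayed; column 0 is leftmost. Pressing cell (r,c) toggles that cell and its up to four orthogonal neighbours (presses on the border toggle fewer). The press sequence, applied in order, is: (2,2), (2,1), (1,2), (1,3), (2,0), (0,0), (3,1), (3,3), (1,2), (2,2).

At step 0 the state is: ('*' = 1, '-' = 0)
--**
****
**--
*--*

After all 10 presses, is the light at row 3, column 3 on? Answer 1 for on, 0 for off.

k=0  --**
****
**--
*--*
k=1  --**
**-*
*-**
*-**
k=2  --**
*--*
-*-*
****
k=3  ---*
***-
-***
****
k=4  ----
**-*
-**-
****
k=5  ----
-*-*
*-*-
-***
k=6  **--
**-*
*-*-
-***
k=7  **--
**-*
***-
*--*
k=8  **--
**-*
****
*-*-
k=9  ***-
*-*-
**-*
*-*-
k=10  ***-
*---
*-*-
*---

0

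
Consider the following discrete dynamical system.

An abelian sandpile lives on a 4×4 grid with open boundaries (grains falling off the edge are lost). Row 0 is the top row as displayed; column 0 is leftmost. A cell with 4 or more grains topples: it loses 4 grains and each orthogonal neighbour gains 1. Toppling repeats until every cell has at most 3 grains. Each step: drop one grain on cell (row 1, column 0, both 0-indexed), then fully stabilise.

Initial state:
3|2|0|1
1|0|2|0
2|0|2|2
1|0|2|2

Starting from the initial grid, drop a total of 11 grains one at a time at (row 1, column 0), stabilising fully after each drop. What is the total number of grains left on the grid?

25

gen 0: 3|2|0|1
1|0|2|0
2|0|2|2
1|0|2|2
gen 1: 3|2|0|1
2|0|2|0
2|0|2|2
1|0|2|2
gen 2: 3|2|0|1
3|0|2|0
2|0|2|2
1|0|2|2
gen 3: 0|3|0|1
1|1|2|0
3|0|2|2
1|0|2|2
gen 4: 0|3|0|1
2|1|2|0
3|0|2|2
1|0|2|2
gen 5: 0|3|0|1
3|1|2|0
3|0|2|2
1|0|2|2
gen 6: 1|3|0|1
1|2|2|0
0|1|2|2
2|0|2|2
gen 7: 1|3|0|1
2|2|2|0
0|1|2|2
2|0|2|2
gen 8: 1|3|0|1
3|2|2|0
0|1|2|2
2|0|2|2
gen 9: 2|3|0|1
0|3|2|0
1|1|2|2
2|0|2|2
gen 10: 2|3|0|1
1|3|2|0
1|1|2|2
2|0|2|2
gen 11: 2|3|0|1
2|3|2|0
1|1|2|2
2|0|2|2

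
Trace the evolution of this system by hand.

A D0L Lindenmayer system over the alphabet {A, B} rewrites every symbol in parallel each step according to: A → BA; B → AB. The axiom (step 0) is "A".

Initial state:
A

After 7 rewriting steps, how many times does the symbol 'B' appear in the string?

64

k=0  A
k=1  BA
k=2  ABBA
k=3  BAABABBA
k=4  ABBABAABBAABABBA
k=5  BAABABBAABBABAABABBABAABBAABABBA
k=6  ABBABAABBAABABBABAABABBAABBABAABBAABABBAABBABAABABBABAABBAABABBA
k=7  BAABABBAABBABAABABBABAABBAABABBAABBABAABBAABABBABAABABBAAB…ABBAABABBABAABABBAABBABAABBAABABBAABBABAABABBABAABBAABABBA  (len 128)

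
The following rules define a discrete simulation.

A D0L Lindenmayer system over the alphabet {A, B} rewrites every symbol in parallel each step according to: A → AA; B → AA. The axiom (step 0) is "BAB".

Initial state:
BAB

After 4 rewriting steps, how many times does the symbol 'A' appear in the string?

t=0: BAB
t=1: AAAAAA
t=2: AAAAAAAAAAAA
t=3: AAAAAAAAAAAAAAAAAAAAAAAA
t=4: AAAAAAAAAAAAAAAAAAAAAAAAAAAAAAAAAAAAAAAAAAAAAAAA

48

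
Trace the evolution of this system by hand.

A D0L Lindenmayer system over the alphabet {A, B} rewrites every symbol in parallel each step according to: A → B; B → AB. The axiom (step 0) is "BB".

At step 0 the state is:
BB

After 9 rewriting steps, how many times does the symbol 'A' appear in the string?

68

k=0  BB
k=1  ABAB
k=2  BABBAB
k=3  ABBABABBAB
k=4  BABABBABBABABBAB
k=5  ABBABBABABBABABBABBABABBAB
k=6  BABABBABABBABBABABBABBABABBABABBABBABABBAB
k=7  ABBABBABABBABBABABBABABBABBABABBABABBABBABABBABBABABBABABBABBABABBAB
k=8  BABABBABABBABBABABBABABBABBABABBABBABABBABABBABBABABBABBABABBABABBABBABABBABABBABBABABBABBABABBABABBABBABABBAB
k=9  ABBABBABABBABBABABBABABBABBABABBABBABABBABABBABBABABBABABB…BABBABABBABABBABBABABBABABBABBABABBABBABABBABABBABBABABBAB  (len 178)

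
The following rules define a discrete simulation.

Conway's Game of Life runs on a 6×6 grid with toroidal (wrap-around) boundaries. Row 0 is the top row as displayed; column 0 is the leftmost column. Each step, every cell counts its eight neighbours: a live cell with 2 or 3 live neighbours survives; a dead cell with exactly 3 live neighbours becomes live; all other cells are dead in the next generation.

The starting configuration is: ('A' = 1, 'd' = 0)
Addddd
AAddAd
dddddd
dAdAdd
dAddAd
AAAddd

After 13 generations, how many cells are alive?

t=0: Addddd
AAddAd
dddddd
dAdAdd
dAddAd
AAAddd
t=1: ddAddd
AAdddA
AAAddd
ddAddd
dddAdd
AdAddA
t=2: ddAddd
dddddA
ddAddA
ddAAdd
dAAAdd
dAAAdd
t=3: dAAAdd
dddddd
ddAAAd
ddddAd
ddddAd
dddddd
t=4: ddAddd
dAddAd
dddAAd
ddddAA
dddddd
ddAAdd
t=5: dAAddd
ddAdAd
dddAdd
dddAAA
dddAAd
ddAAdd
t=6: dAdddd
dAAddd
ddAddA
ddAddA
dddddA
dAddAd
t=7: AAdddd
AAAddd
AdAAdd
AdddAA
AdddAA
Addddd
t=8: ddAddA
dddAdA
ddAAAd
dddddd
dAddAd
dddddd
t=9: ddddAd
dddddA
ddAAAd
ddAdAd
dddddd
dddddd
t=10: dddddd
dddddA
ddAdAA
ddAdAd
dddddd
dddddd
t=11: dddddd
ddddAA
ddddAA
ddddAA
dddddd
dddddd
t=12: dddddd
ddddAA
AddAdd
ddddAA
dddddd
dddddd
t=13: dddddd
ddddAA
AddAdd
ddddAA
dddddd
dddddd

6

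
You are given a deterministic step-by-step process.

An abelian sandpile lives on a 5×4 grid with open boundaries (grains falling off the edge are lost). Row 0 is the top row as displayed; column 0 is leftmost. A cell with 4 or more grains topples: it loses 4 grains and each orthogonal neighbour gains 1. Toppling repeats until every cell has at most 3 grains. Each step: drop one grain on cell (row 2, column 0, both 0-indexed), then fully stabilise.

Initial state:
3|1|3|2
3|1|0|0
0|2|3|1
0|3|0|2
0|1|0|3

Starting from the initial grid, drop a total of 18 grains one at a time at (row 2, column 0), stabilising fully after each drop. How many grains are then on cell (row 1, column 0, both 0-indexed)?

gen 0: 3|1|3|2
3|1|0|0
0|2|3|1
0|3|0|2
0|1|0|3
gen 1: 3|1|3|2
3|1|0|0
1|2|3|1
0|3|0|2
0|1|0|3
gen 2: 3|1|3|2
3|1|0|0
2|2|3|1
0|3|0|2
0|1|0|3
gen 3: 3|1|3|2
3|1|0|0
3|2|3|1
0|3|0|2
0|1|0|3
gen 4: 0|2|3|2
1|2|0|0
1|3|3|1
1|3|0|2
0|1|0|3
gen 5: 0|2|3|2
1|2|0|0
2|3|3|1
1|3|0|2
0|1|0|3
gen 6: 0|2|3|2
1|2|0|0
3|3|3|1
1|3|0|2
0|1|0|3
gen 7: 0|2|3|2
2|3|1|0
1|2|0|2
3|0|2|2
0|2|0|3
gen 8: 0|2|3|2
2|3|1|0
2|2|0|2
3|0|2|2
0|2|0|3
gen 9: 0|2|3|2
2|3|1|0
3|2|0|2
3|0|2|2
0|2|0|3
gen 10: 0|2|3|2
3|3|1|0
1|3|0|2
0|1|2|2
1|2|0|3
gen 11: 0|2|3|2
3|3|1|0
2|3|0|2
0|1|2|2
1|2|0|3
gen 12: 0|2|3|2
3|3|1|0
3|3|0|2
0|1|2|2
1|2|0|3
gen 13: 1|3|3|2
1|1|2|0
2|1|1|2
1|2|2|2
1|2|0|3
gen 14: 1|3|3|2
1|1|2|0
3|1|1|2
1|2|2|2
1|2|0|3
gen 15: 1|3|3|2
2|1|2|0
0|2|1|2
2|2|2|2
1|2|0|3
gen 16: 1|3|3|2
2|1|2|0
1|2|1|2
2|2|2|2
1|2|0|3
gen 17: 1|3|3|2
2|1|2|0
2|2|1|2
2|2|2|2
1|2|0|3
gen 18: 1|3|3|2
2|1|2|0
3|2|1|2
2|2|2|2
1|2|0|3

2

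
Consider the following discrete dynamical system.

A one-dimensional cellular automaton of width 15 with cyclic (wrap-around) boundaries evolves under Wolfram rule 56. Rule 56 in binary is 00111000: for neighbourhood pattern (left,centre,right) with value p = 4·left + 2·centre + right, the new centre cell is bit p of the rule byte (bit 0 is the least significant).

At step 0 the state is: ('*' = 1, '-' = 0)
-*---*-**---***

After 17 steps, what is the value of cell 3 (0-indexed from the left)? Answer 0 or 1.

1

gen 0: -*---*-**---***
gen 1: *-*---**-*--*--
gen 2: -*-*--*-*-*--*-
gen 3: --*-*--*-*-*--*
gen 4: *--*-*--*-*-*--
gen 5: -*--*-*--*-*-*-
gen 6: --*--*-*--*-*-*
gen 7: *--*--*-*--*-*-
gen 8: -*--*--*-*--*-*
gen 9: *-*--*--*-*--*-
gen 10: -*-*--*--*-*--*
gen 11: *-*-*--*--*-*--
gen 12: -*-*-*--*--*-*-
gen 13: --*-*-*--*--*-*
gen 14: *--*-*-*--*--*-
gen 15: -*--*-*-*--*--*
gen 16: *-*--*-*-*--*--
gen 17: -*-*--*-*-*--*-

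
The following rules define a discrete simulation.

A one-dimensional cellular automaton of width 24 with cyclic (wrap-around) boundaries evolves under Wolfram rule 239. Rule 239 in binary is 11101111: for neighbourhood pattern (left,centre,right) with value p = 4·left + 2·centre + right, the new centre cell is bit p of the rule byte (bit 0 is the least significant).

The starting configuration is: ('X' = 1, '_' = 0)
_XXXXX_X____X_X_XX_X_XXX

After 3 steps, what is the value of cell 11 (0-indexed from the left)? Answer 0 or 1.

1

[0] _XXXXX_X____X_X_XX_X_XXX
[1] XXXXXXXX_XXXXXXXXXXXXXXX
[2] XXXXXXXXXXXXXXXXXXXXXXXX
[3] XXXXXXXXXXXXXXXXXXXXXXXX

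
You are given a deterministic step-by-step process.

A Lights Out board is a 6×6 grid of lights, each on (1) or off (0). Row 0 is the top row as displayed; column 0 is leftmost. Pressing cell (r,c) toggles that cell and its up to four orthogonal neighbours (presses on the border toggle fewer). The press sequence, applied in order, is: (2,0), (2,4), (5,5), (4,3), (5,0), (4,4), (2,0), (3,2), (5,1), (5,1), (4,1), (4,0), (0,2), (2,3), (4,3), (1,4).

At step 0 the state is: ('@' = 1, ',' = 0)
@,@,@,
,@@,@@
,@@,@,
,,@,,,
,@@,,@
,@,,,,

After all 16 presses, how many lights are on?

17

k=0  @,@,@,
,@@,@@
,@@,@,
,,@,,,
,@@,,@
,@,,,,
k=1  @,@,@,
@@@,@@
@,@,@,
@,@,,,
,@@,,@
,@,,,,
k=2  @,@,@,
@@@,,@
@,@@,@
@,@,@,
,@@,,@
,@,,,,
k=3  @,@,@,
@@@,,@
@,@@,@
@,@,@,
,@@,,,
,@,,@@
k=4  @,@,@,
@@@,,@
@,@@,@
@,@@@,
,@,@@,
,@,@@@
k=5  @,@,@,
@@@,,@
@,@@,@
@,@@@,
@@,@@,
@,,@@@
k=6  @,@,@,
@@@,,@
@,@@,@
@,@@,,
@@,,,@
@,,@,@
k=7  @,@,@,
,@@,,@
,@@@,@
,,@@,,
@@,,,@
@,,@,@
k=8  @,@,@,
,@@,,@
,@,@,@
,@,,,,
@@@,,@
@,,@,@
k=9  @,@,@,
,@@,,@
,@,@,@
,@,,,,
@,@,,@
,@@@,@
k=10  @,@,@,
,@@,,@
,@,@,@
,@,,,,
@@@,,@
@,,@,@
k=11  @,@,@,
,@@,,@
,@,@,@
,,,,,,
,,,,,@
@@,@,@
k=12  @,@,@,
,@@,,@
,@,@,@
@,,,,,
@@,,,@
,@,@,@
k=13  @@,@@,
,@,,,@
,@,@,@
@,,,,,
@@,,,@
,@,@,@
k=14  @@,@@,
,@,@,@
,@@,@@
@,,@,,
@@,,,@
,@,@,@
k=15  @@,@@,
,@,@,@
,@@,@@
@,,,,,
@@@@@@
,@,,,@
k=16  @@,@,,
,@,,@,
,@@,,@
@,,,,,
@@@@@@
,@,,,@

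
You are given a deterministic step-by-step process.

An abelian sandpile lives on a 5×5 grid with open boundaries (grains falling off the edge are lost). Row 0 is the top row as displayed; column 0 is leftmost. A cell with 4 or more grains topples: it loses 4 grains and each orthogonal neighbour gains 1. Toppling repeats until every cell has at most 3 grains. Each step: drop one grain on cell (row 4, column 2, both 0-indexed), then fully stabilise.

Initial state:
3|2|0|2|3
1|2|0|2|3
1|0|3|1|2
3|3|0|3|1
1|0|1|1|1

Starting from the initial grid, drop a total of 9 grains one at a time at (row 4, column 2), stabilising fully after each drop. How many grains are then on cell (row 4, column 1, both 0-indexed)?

k=0  3|2|0|2|3
1|2|0|2|3
1|0|3|1|2
3|3|0|3|1
1|0|1|1|1
k=1  3|2|0|2|3
1|2|0|2|3
1|0|3|1|2
3|3|0|3|1
1|0|2|1|1
k=2  3|2|0|2|3
1|2|0|2|3
1|0|3|1|2
3|3|0|3|1
1|0|3|1|1
k=3  3|2|0|2|3
1|2|0|2|3
1|0|3|1|2
3|3|1|3|1
1|1|0|2|1
k=4  3|2|0|2|3
1|2|0|2|3
1|0|3|1|2
3|3|1|3|1
1|1|1|2|1
k=5  3|2|0|2|3
1|2|0|2|3
1|0|3|1|2
3|3|1|3|1
1|1|2|2|1
k=6  3|2|0|2|3
1|2|0|2|3
1|0|3|1|2
3|3|1|3|1
1|1|3|2|1
k=7  3|2|0|2|3
1|2|0|2|3
1|0|3|1|2
3|3|2|3|1
1|2|0|3|1
k=8  3|2|0|2|3
1|2|0|2|3
1|0|3|1|2
3|3|2|3|1
1|2|1|3|1
k=9  3|2|0|2|3
1|2|0|2|3
1|0|3|1|2
3|3|2|3|1
1|2|2|3|1

2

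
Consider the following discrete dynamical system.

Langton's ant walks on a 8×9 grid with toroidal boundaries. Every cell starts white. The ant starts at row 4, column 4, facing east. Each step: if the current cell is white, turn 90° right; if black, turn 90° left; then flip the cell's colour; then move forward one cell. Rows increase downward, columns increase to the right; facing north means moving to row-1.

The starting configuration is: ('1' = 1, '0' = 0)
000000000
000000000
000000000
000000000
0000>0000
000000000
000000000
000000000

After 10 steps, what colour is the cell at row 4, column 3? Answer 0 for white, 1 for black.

1

0) 000000000
000000000
000000000
000000000
0000>0000
000000000
000000000
000000000
1) 000000000
000000000
000000000
000000000
000010000
0000v0000
000000000
000000000
2) 000000000
000000000
000000000
000000000
000010000
000<10000
000000000
000000000
3) 000000000
000000000
000000000
000000000
000^10000
000110000
000000000
000000000
4) 000000000
000000000
000000000
000000000
0001>0000
000110000
000000000
000000000
5) 000000000
000000000
000000000
0000^0000
000100000
000110000
000000000
000000000
6) 000000000
000000000
000000000
00001>000
000100000
000110000
000000000
000000000
7) 000000000
000000000
000000000
000011000
00010v000
000110000
000000000
000000000
8) 000000000
000000000
000000000
000011000
0001<1000
000110000
000000000
000000000
9) 000000000
000000000
000000000
0000^1000
000111000
000110000
000000000
000000000
10) 000000000
000000000
000000000
000<01000
000111000
000110000
000000000
000000000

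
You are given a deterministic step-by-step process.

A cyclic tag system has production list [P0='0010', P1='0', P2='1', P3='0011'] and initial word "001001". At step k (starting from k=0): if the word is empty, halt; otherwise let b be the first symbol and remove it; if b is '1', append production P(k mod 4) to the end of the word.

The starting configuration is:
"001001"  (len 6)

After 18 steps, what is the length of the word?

gen 0: "001001"  (len 6)
gen 1: "01001"  (len 5)
gen 2: "1001"  (len 4)
gen 3: "0011"  (len 4)
gen 4: "011"  (len 3)
gen 5: "11"  (len 2)
gen 6: "10"  (len 2)
gen 7: "01"  (len 2)
gen 8: "1"  (len 1)
gen 9: "0010"  (len 4)
gen 10: "010"  (len 3)
gen 11: "10"  (len 2)
gen 12: "00011"  (len 5)
gen 13: "0011"  (len 4)
gen 14: "011"  (len 3)
gen 15: "11"  (len 2)
gen 16: "10011"  (len 5)
gen 17: "00110010"  (len 8)
gen 18: "0110010"  (len 7)

7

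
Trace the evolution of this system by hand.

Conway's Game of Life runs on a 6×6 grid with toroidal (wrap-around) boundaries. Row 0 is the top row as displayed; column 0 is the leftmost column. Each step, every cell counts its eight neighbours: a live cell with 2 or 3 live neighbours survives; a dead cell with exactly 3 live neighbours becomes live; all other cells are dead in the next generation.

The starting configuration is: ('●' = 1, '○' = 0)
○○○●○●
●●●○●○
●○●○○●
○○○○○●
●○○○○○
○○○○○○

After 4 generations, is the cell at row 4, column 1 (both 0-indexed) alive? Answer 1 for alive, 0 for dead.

1

gen 0: ○○○●○●
●●●○●○
●○●○○●
○○○○○●
●○○○○○
○○○○○○
gen 1: ●●●●●●
○○●○●○
○○●●●○
○●○○○●
○○○○○○
○○○○○○
gen 2: ●●●○●●
●○○○○○
○●●○●●
○○●●●○
○○○○○○
●●●●●●
gen 3: ○○○○○○
○○○○○○
●●●○●●
○●●○●●
●○○○○○
○○○○○○
gen 4: ○○○○○○
●●○○○●
○○●○●○
○○●○●○
●●○○○●
○○○○○○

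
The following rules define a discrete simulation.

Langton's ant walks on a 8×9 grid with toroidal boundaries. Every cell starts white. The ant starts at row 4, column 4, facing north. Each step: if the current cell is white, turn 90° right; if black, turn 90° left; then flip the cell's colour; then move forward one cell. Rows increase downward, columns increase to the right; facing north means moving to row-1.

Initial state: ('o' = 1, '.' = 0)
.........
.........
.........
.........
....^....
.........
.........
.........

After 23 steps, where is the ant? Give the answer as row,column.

5,2

k=0  .........
.........
.........
.........
....^....
.........
.........
.........
k=1  .........
.........
.........
.........
....o>...
.........
.........
.........
k=2  .........
.........
.........
.........
....oo...
.....v...
.........
.........
k=3  .........
.........
.........
.........
....oo...
....<o...
.........
.........
k=4  .........
.........
.........
.........
....^o...
....oo...
.........
.........
k=5  .........
.........
.........
.........
...<.o...
....oo...
.........
.........
k=6  .........
.........
.........
...^.....
...o.o...
....oo...
.........
.........
k=7  .........
.........
.........
...o>....
...o.o...
....oo...
.........
.........
k=8  .........
.........
.........
...oo....
...ovo...
....oo...
.........
.........
k=9  .........
.........
.........
...oo....
...<oo...
....oo...
.........
.........
k=10  .........
.........
.........
...oo....
....oo...
...voo...
.........
.........
k=11  .........
.........
.........
...oo....
....oo...
..<ooo...
.........
.........
k=12  .........
.........
.........
...oo....
..^.oo...
..oooo...
.........
.........
k=13  .........
.........
.........
...oo....
..o>oo...
..oooo...
.........
.........
k=14  .........
.........
.........
...oo....
..oooo...
..ovoo...
.........
.........
k=15  .........
.........
.........
...oo....
..oooo...
..o.>o...
.........
.........
k=16  .........
.........
.........
...oo....
..oo^o...
..o..o...
.........
.........
k=17  .........
.........
.........
...oo....
..o<.o...
..o..o...
.........
.........
k=18  .........
.........
.........
...oo....
..o..o...
..ov.o...
.........
.........
k=19  .........
.........
.........
...oo....
..o..o...
..<o.o...
.........
.........
k=20  .........
.........
.........
...oo....
..o..o...
...o.o...
..v......
.........
k=21  .........
.........
.........
...oo....
..o..o...
...o.o...
.<o......
.........
k=22  .........
.........
.........
...oo....
..o..o...
.^.o.o...
.oo......
.........
k=23  .........
.........
.........
...oo....
..o..o...
.o>o.o...
.oo......
.........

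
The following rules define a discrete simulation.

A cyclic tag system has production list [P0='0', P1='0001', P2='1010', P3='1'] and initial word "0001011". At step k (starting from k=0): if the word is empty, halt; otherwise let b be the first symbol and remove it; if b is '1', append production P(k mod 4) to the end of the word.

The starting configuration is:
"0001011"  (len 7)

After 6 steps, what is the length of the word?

k=0  "0001011"  (len 7)
k=1  "001011"  (len 6)
k=2  "01011"  (len 5)
k=3  "1011"  (len 4)
k=4  "0111"  (len 4)
k=5  "111"  (len 3)
k=6  "110001"  (len 6)

6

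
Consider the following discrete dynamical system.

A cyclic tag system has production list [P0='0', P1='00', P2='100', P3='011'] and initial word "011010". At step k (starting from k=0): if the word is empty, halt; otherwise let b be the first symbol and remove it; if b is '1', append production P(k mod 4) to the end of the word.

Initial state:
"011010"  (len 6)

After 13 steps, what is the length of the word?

0

gen 0: "011010"  (len 6)
gen 1: "11010"  (len 5)
gen 2: "101000"  (len 6)
gen 3: "01000100"  (len 8)
gen 4: "1000100"  (len 7)
gen 5: "0001000"  (len 7)
gen 6: "001000"  (len 6)
gen 7: "01000"  (len 5)
gen 8: "1000"  (len 4)
gen 9: "0000"  (len 4)
gen 10: "000"  (len 3)
gen 11: "00"  (len 2)
gen 12: "0"  (len 1)
gen 13: (halted — word empty)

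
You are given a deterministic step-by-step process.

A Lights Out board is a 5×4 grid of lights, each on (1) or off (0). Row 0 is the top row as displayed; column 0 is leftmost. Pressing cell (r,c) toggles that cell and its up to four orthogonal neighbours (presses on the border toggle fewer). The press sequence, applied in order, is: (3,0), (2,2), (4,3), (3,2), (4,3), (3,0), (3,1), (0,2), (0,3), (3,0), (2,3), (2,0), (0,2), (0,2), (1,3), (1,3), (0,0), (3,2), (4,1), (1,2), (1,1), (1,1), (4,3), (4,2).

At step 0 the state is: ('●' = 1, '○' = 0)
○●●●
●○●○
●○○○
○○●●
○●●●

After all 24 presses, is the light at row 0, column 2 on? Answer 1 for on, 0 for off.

0

[0] ○●●●
●○●○
●○○○
○○●●
○●●●
[1] ○●●●
●○●○
○○○○
●●●●
●●●●
[2] ○●●●
●○○○
○●●●
●●○●
●●●●
[3] ○●●●
●○○○
○●●●
●●○○
●●○○
[4] ○●●●
●○○○
○●○●
●○●●
●●●○
[5] ○●●●
●○○○
○●○●
●○●○
●●○●
[6] ○●●●
●○○○
●●○●
○●●○
○●○●
[7] ○●●●
●○○○
●○○●
●○○○
○○○●
[8] ○○○○
●○●○
●○○●
●○○○
○○○●
[9] ○○●●
●○●●
●○○●
●○○○
○○○●
[10] ○○●●
●○●●
○○○●
○●○○
●○○●
[11] ○○●●
●○●○
○○●○
○●○●
●○○●
[12] ○○●●
○○●○
●●●○
●●○●
●○○●
[13] ○●○○
○○○○
●●●○
●●○●
●○○●
[14] ○○●●
○○●○
●●●○
●●○●
●○○●
[15] ○○●○
○○○●
●●●●
●●○●
●○○●
[16] ○○●●
○○●○
●●●○
●●○●
●○○●
[17] ●●●●
●○●○
●●●○
●●○●
●○○●
[18] ●●●●
●○●○
●●○○
●○●○
●○●●
[19] ●●●●
●○●○
●●○○
●●●○
○●○●
[20] ●●○●
●●○●
●●●○
●●●○
○●○●
[21] ●○○●
○○●●
●○●○
●●●○
○●○●
[22] ●●○●
●●○●
●●●○
●●●○
○●○●
[23] ●●○●
●●○●
●●●○
●●●●
○●●○
[24] ●●○●
●●○●
●●●○
●●○●
○○○●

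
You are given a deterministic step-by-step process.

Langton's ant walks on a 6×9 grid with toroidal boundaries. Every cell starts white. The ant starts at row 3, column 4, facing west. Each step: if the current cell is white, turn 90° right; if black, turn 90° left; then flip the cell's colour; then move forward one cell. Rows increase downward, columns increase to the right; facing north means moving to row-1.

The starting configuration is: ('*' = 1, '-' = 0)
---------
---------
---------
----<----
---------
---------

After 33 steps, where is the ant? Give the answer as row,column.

4,6

step 0: ---------
---------
---------
----<----
---------
---------
step 1: ---------
---------
----^----
----*----
---------
---------
step 2: ---------
---------
----*>---
----*----
---------
---------
step 3: ---------
---------
----**---
----*v---
---------
---------
step 4: ---------
---------
----**---
----<*---
---------
---------
step 5: ---------
---------
----**---
-----*---
----v----
---------
step 6: ---------
---------
----**---
-----*---
---<*----
---------
step 7: ---------
---------
----**---
---^-*---
---**----
---------
step 8: ---------
---------
----**---
---*>*---
---**----
---------
step 9: ---------
---------
----**---
---***---
---*v----
---------
step 10: ---------
---------
----**---
---***---
---*->---
---------
step 11: ---------
---------
----**---
---***---
---*-*---
-----v---
step 12: ---------
---------
----**---
---***---
---*-*---
----<*---
step 13: ---------
---------
----**---
---***---
---*^*---
----**---
step 14: ---------
---------
----**---
---***---
---**>---
----**---
step 15: ---------
---------
----**---
---**^---
---**----
----**---
step 16: ---------
---------
----**---
---*<----
---**----
----**---
step 17: ---------
---------
----**---
---*-----
---*v----
----**---
step 18: ---------
---------
----**---
---*-----
---*->---
----**---
step 19: ---------
---------
----**---
---*-----
---*-*---
----*v---
step 20: ---------
---------
----**---
---*-----
---*-*---
----*->--
step 21: ------v--
---------
----**---
---*-----
---*-*---
----*-*--
step 22: -----<*--
---------
----**---
---*-----
---*-*---
----*-*--
step 23: -----**--
---------
----**---
---*-----
---*-*---
----*^*--
step 24: -----**--
---------
----**---
---*-----
---*-*---
----**>--
step 25: -----**--
---------
----**---
---*-----
---*-*^--
----**---
step 26: -----**--
---------
----**---
---*-----
---*-**>-
----**---
step 27: -----**--
---------
----**---
---*-----
---*-***-
----**-v-
step 28: -----**--
---------
----**---
---*-----
---*-***-
----**<*-
step 29: -----**--
---------
----**---
---*-----
---*-*^*-
----****-
step 30: -----**--
---------
----**---
---*-----
---*-<-*-
----****-
step 31: -----**--
---------
----**---
---*-----
---*---*-
----*v**-
step 32: -----**--
---------
----**---
---*-----
---*---*-
----*->*-
step 33: -----**--
---------
----**---
---*-----
---*--^*-
----*--*-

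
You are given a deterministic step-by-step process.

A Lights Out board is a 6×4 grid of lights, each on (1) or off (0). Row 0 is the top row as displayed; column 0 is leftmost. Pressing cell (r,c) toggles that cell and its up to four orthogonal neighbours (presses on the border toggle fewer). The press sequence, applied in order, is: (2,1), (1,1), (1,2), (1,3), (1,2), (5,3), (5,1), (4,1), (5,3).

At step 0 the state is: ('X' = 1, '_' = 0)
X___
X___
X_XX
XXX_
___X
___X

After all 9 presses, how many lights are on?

13

[0] X___
X___
X_XX
XXX_
___X
___X
[1] X___
XX__
_X_X
X_X_
___X
___X
[2] XX__
__X_
___X
X_X_
___X
___X
[3] XXX_
_X_X
__XX
X_X_
___X
___X
[4] XXXX
_XX_
__X_
X_X_
___X
___X
[5] XX_X
___X
____
X_X_
___X
___X
[6] XX_X
___X
____
X_X_
____
__X_
[7] XX_X
___X
____
X_X_
_X__
XX__
[8] XX_X
___X
____
XXX_
X_X_
X___
[9] XX_X
___X
____
XXX_
X_XX
X_XX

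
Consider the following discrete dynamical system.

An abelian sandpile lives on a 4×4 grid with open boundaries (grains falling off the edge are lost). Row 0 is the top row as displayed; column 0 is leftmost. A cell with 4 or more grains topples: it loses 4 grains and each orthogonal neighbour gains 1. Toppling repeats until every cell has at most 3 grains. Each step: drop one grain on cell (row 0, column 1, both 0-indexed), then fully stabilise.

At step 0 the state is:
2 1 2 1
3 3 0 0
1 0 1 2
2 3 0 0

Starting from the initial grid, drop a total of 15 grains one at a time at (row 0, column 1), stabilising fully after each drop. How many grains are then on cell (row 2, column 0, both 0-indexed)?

2

k=0  2 1 2 1
3 3 0 0
1 0 1 2
2 3 0 0
k=1  2 2 2 1
3 3 0 0
1 0 1 2
2 3 0 0
k=2  2 3 2 1
3 3 0 0
1 0 1 2
2 3 0 0
k=3  0 2 3 1
1 1 1 0
2 1 1 2
2 3 0 0
k=4  0 3 3 1
1 1 1 0
2 1 1 2
2 3 0 0
k=5  1 1 0 2
1 2 2 0
2 1 1 2
2 3 0 0
k=6  1 2 0 2
1 2 2 0
2 1 1 2
2 3 0 0
k=7  1 3 0 2
1 2 2 0
2 1 1 2
2 3 0 0
k=8  2 0 1 2
1 3 2 0
2 1 1 2
2 3 0 0
k=9  2 1 1 2
1 3 2 0
2 1 1 2
2 3 0 0
k=10  2 2 1 2
1 3 2 0
2 1 1 2
2 3 0 0
k=11  2 3 1 2
1 3 2 0
2 1 1 2
2 3 0 0
k=12  3 1 2 2
2 0 3 0
2 2 1 2
2 3 0 0
k=13  3 2 2 2
2 0 3 0
2 2 1 2
2 3 0 0
k=14  3 3 2 2
2 0 3 0
2 2 1 2
2 3 0 0
k=15  0 1 3 2
3 1 3 0
2 2 1 2
2 3 0 0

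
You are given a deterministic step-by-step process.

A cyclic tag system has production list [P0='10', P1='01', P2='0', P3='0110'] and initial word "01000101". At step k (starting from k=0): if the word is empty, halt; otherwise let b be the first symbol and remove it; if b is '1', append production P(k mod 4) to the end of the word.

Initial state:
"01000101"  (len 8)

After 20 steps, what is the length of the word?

[0] "01000101"  (len 8)
[1] "1000101"  (len 7)
[2] "00010101"  (len 8)
[3] "0010101"  (len 7)
[4] "010101"  (len 6)
[5] "10101"  (len 5)
[6] "010101"  (len 6)
[7] "10101"  (len 5)
[8] "01010110"  (len 8)
[9] "1010110"  (len 7)
[10] "01011001"  (len 8)
[11] "1011001"  (len 7)
[12] "0110010110"  (len 10)
[13] "110010110"  (len 9)
[14] "1001011001"  (len 10)
[15] "0010110010"  (len 10)
[16] "010110010"  (len 9)
[17] "10110010"  (len 8)
[18] "011001001"  (len 9)
[19] "11001001"  (len 8)
[20] "10010010110"  (len 11)

11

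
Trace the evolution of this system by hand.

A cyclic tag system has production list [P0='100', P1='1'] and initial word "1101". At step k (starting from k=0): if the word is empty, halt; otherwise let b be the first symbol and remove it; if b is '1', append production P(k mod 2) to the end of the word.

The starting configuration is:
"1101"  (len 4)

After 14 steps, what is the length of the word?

7

step 0: "1101"  (len 4)
step 1: "101100"  (len 6)
step 2: "011001"  (len 6)
step 3: "11001"  (len 5)
step 4: "10011"  (len 5)
step 5: "0011100"  (len 7)
step 6: "011100"  (len 6)
step 7: "11100"  (len 5)
step 8: "11001"  (len 5)
step 9: "1001100"  (len 7)
step 10: "0011001"  (len 7)
step 11: "011001"  (len 6)
step 12: "11001"  (len 5)
step 13: "1001100"  (len 7)
step 14: "0011001"  (len 7)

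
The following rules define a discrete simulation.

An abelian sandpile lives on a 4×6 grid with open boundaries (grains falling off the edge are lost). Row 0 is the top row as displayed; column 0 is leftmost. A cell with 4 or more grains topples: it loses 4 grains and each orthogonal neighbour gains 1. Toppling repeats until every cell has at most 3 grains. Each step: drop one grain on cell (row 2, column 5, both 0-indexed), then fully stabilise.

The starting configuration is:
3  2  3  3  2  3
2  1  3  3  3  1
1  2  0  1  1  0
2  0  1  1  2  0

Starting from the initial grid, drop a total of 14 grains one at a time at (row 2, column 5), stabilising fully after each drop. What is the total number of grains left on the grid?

41

step 0: 3  2  3  3  2  3
2  1  3  3  3  1
1  2  0  1  1  0
2  0  1  1  2  0
step 1: 3  2  3  3  2  3
2  1  3  3  3  1
1  2  0  1  1  1
2  0  1  1  2  0
step 2: 3  2  3  3  2  3
2  1  3  3  3  1
1  2  0  1  1  2
2  0  1  1  2  0
step 3: 3  2  3  3  2  3
2  1  3  3  3  1
1  2  0  1  1  3
2  0  1  1  2  0
step 4: 3  2  3  3  2  3
2  1  3  3  3  2
1  2  0  1  2  0
2  0  1  1  2  1
step 5: 3  2  3  3  2  3
2  1  3  3  3  2
1  2  0  1  2  1
2  0  1  1  2  1
step 6: 3  2  3  3  2  3
2  1  3  3  3  2
1  2  0  1  2  2
2  0  1  1  2  1
step 7: 3  2  3  3  2  3
2  1  3  3  3  2
1  2  0  1  2  3
2  0  1  1  2  1
step 8: 3  2  3  3  2  3
2  1  3  3  3  3
1  2  0  1  3  0
2  0  1  1  2  2
step 9: 3  2  3  3  2  3
2  1  3  3  3  3
1  2  0  1  3  1
2  0  1  1  2  2
step 10: 3  2  3  3  2  3
2  1  3  3  3  3
1  2  0  1  3  2
2  0  1  1  2  2
step 11: 3  2  3  3  2  3
2  1  3  3  3  3
1  2  0  1  3  3
2  0  1  1  2  2
step 12: 3  3  1  2  1  1
2  2  1  2  3  2
1  2  1  3  1  2
2  0  1  1  3  3
step 13: 3  3  1  2  1  1
2  2  1  2  3  2
1  2  1  3  1  3
2  0  1  1  3  3
step 14: 3  3  1  2  1  1
2  2  1  2  3  3
1  2  1  3  3  1
2  0  1  2  0  1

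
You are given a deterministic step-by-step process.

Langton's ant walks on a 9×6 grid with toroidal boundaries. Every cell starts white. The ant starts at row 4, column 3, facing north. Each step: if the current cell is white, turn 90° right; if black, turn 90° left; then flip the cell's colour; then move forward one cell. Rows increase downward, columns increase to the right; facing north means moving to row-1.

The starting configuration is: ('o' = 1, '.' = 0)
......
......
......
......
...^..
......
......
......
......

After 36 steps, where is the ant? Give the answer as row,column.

t=0: ......
......
......
......
...^..
......
......
......
......
t=1: ......
......
......
......
...o>.
......
......
......
......
t=2: ......
......
......
......
...oo.
....v.
......
......
......
t=3: ......
......
......
......
...oo.
...<o.
......
......
......
t=4: ......
......
......
......
...^o.
...oo.
......
......
......
t=5: ......
......
......
......
..<.o.
...oo.
......
......
......
t=6: ......
......
......
..^...
..o.o.
...oo.
......
......
......
t=7: ......
......
......
..o>..
..o.o.
...oo.
......
......
......
t=8: ......
......
......
..oo..
..ovo.
...oo.
......
......
......
t=9: ......
......
......
..oo..
..<oo.
...oo.
......
......
......
t=10: ......
......
......
..oo..
...oo.
..voo.
......
......
......
t=11: ......
......
......
..oo..
...oo.
.<ooo.
......
......
......
t=12: ......
......
......
..oo..
.^.oo.
.oooo.
......
......
......
t=13: ......
......
......
..oo..
.o>oo.
.oooo.
......
......
......
t=14: ......
......
......
..oo..
.oooo.
.ovoo.
......
......
......
t=15: ......
......
......
..oo..
.oooo.
.o.>o.
......
......
......
t=16: ......
......
......
..oo..
.oo^o.
.o..o.
......
......
......
t=17: ......
......
......
..oo..
.o<.o.
.o..o.
......
......
......
t=18: ......
......
......
..oo..
.o..o.
.ov.o.
......
......
......
t=19: ......
......
......
..oo..
.o..o.
.<o.o.
......
......
......
t=20: ......
......
......
..oo..
.o..o.
..o.o.
.v....
......
......
t=21: ......
......
......
..oo..
.o..o.
..o.o.
<o....
......
......
t=22: ......
......
......
..oo..
.o..o.
^.o.o.
oo....
......
......
t=23: ......
......
......
..oo..
.o..o.
o>o.o.
oo....
......
......
t=24: ......
......
......
..oo..
.o..o.
ooo.o.
ov....
......
......
t=25: ......
......
......
..oo..
.o..o.
ooo.o.
o.>...
......
......
t=26: ......
......
......
..oo..
.o..o.
ooo.o.
o.o...
..v...
......
t=27: ......
......
......
..oo..
.o..o.
ooo.o.
o.o...
.<o...
......
t=28: ......
......
......
..oo..
.o..o.
ooo.o.
o^o...
.oo...
......
t=29: ......
......
......
..oo..
.o..o.
ooo.o.
oo>...
.oo...
......
t=30: ......
......
......
..oo..
.o..o.
oo^.o.
oo....
.oo...
......
t=31: ......
......
......
..oo..
.o..o.
o<..o.
oo....
.oo...
......
t=32: ......
......
......
..oo..
.o..o.
o...o.
ov....
.oo...
......
t=33: ......
......
......
..oo..
.o..o.
o...o.
o.>...
.oo...
......
t=34: ......
......
......
..oo..
.o..o.
o...o.
o.o...
.ov...
......
t=35: ......
......
......
..oo..
.o..o.
o...o.
o.o...
.o.>..
......
t=36: ......
......
......
..oo..
.o..o.
o...o.
o.o...
.o.o..
...v..

8,3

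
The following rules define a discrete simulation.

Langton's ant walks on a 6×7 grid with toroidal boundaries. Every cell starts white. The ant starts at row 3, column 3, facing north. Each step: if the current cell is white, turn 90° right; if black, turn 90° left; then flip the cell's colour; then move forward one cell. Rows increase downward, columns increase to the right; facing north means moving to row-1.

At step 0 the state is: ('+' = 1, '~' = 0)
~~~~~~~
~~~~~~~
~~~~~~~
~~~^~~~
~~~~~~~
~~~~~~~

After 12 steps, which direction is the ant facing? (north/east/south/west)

north

k=0  ~~~~~~~
~~~~~~~
~~~~~~~
~~~^~~~
~~~~~~~
~~~~~~~
k=1  ~~~~~~~
~~~~~~~
~~~~~~~
~~~+>~~
~~~~~~~
~~~~~~~
k=2  ~~~~~~~
~~~~~~~
~~~~~~~
~~~++~~
~~~~v~~
~~~~~~~
k=3  ~~~~~~~
~~~~~~~
~~~~~~~
~~~++~~
~~~<+~~
~~~~~~~
k=4  ~~~~~~~
~~~~~~~
~~~~~~~
~~~^+~~
~~~++~~
~~~~~~~
k=5  ~~~~~~~
~~~~~~~
~~~~~~~
~~<~+~~
~~~++~~
~~~~~~~
k=6  ~~~~~~~
~~~~~~~
~~^~~~~
~~+~+~~
~~~++~~
~~~~~~~
k=7  ~~~~~~~
~~~~~~~
~~+>~~~
~~+~+~~
~~~++~~
~~~~~~~
k=8  ~~~~~~~
~~~~~~~
~~++~~~
~~+v+~~
~~~++~~
~~~~~~~
k=9  ~~~~~~~
~~~~~~~
~~++~~~
~~<++~~
~~~++~~
~~~~~~~
k=10  ~~~~~~~
~~~~~~~
~~++~~~
~~~++~~
~~v++~~
~~~~~~~
k=11  ~~~~~~~
~~~~~~~
~~++~~~
~~~++~~
~<+++~~
~~~~~~~
k=12  ~~~~~~~
~~~~~~~
~~++~~~
~^~++~~
~++++~~
~~~~~~~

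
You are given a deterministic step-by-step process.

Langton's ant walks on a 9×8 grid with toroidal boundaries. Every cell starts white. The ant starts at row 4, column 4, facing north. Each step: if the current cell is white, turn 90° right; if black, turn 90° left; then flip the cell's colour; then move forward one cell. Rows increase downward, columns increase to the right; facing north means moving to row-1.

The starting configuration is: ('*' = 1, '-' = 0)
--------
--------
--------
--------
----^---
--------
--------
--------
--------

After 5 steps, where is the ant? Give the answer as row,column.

4,3

[0] --------
--------
--------
--------
----^---
--------
--------
--------
--------
[1] --------
--------
--------
--------
----*>--
--------
--------
--------
--------
[2] --------
--------
--------
--------
----**--
-----v--
--------
--------
--------
[3] --------
--------
--------
--------
----**--
----<*--
--------
--------
--------
[4] --------
--------
--------
--------
----^*--
----**--
--------
--------
--------
[5] --------
--------
--------
--------
---<-*--
----**--
--------
--------
--------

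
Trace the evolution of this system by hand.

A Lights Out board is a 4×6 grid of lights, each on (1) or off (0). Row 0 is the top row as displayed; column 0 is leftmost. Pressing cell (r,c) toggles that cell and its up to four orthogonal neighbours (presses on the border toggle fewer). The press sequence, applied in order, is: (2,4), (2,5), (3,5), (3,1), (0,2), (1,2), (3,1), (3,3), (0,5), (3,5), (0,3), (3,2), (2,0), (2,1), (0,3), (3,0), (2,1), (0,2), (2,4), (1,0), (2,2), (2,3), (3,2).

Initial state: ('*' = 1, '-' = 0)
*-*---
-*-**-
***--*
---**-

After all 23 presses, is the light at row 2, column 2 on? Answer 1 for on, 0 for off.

0) *-*---
-*-**-
***--*
---**-
1) *-*---
-*-*--
*****-
---*--
2) *-*---
-*-*-*
****-*
---*-*
3) *-*---
-*-*-*
****--
---**-
4) *-*---
-*-*-*
*-**--
*****-
5) **-*--
-***-*
*-**--
*****-
6) ****--
-----*
*--*--
*****-
7) ****--
-----*
**-*--
---**-
8) ****--
-----*
**----
--*---
9) ******
------
**----
--*---
10) ******
------
**---*
--*-**
11) **---*
---*--
**---*
--*-**
12) **---*
---*--
***--*
-*-***
13) **---*
*--*--
--*--*
**-***
14) **---*
**-*--
**---*
*--***
15) ******
**----
**---*
*--***
16) ******
**----
-*---*
-*-***
17) ******
*-----
*-*--*
---***
18) *---**
*-*---
*-*--*
---***
19) *---**
*-*-*-
*-***-
---*-*
20) ----**
-**-*-
--***-
---*-*
21) ----**
-*--*-
-*--*-
--**-*
22) ----**
-*-**-
-***--
--*--*
23) ----**
-*-**-
-*-*--
-*-*-*

0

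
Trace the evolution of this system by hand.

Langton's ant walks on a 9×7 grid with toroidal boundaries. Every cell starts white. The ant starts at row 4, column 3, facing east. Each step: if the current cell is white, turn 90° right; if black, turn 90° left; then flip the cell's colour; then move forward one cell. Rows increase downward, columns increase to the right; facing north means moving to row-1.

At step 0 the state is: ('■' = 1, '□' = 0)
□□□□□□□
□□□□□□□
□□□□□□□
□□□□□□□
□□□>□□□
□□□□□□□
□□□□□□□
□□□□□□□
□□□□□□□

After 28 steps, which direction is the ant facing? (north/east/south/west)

step 0: □□□□□□□
□□□□□□□
□□□□□□□
□□□□□□□
□□□>□□□
□□□□□□□
□□□□□□□
□□□□□□□
□□□□□□□
step 1: □□□□□□□
□□□□□□□
□□□□□□□
□□□□□□□
□□□■□□□
□□□v□□□
□□□□□□□
□□□□□□□
□□□□□□□
step 2: □□□□□□□
□□□□□□□
□□□□□□□
□□□□□□□
□□□■□□□
□□<■□□□
□□□□□□□
□□□□□□□
□□□□□□□
step 3: □□□□□□□
□□□□□□□
□□□□□□□
□□□□□□□
□□^■□□□
□□■■□□□
□□□□□□□
□□□□□□□
□□□□□□□
step 4: □□□□□□□
□□□□□□□
□□□□□□□
□□□□□□□
□□■>□□□
□□■■□□□
□□□□□□□
□□□□□□□
□□□□□□□
step 5: □□□□□□□
□□□□□□□
□□□□□□□
□□□^□□□
□□■□□□□
□□■■□□□
□□□□□□□
□□□□□□□
□□□□□□□
step 6: □□□□□□□
□□□□□□□
□□□□□□□
□□□■>□□
□□■□□□□
□□■■□□□
□□□□□□□
□□□□□□□
□□□□□□□
step 7: □□□□□□□
□□□□□□□
□□□□□□□
□□□■■□□
□□■□v□□
□□■■□□□
□□□□□□□
□□□□□□□
□□□□□□□
step 8: □□□□□□□
□□□□□□□
□□□□□□□
□□□■■□□
□□■<■□□
□□■■□□□
□□□□□□□
□□□□□□□
□□□□□□□
step 9: □□□□□□□
□□□□□□□
□□□□□□□
□□□^■□□
□□■■■□□
□□■■□□□
□□□□□□□
□□□□□□□
□□□□□□□
step 10: □□□□□□□
□□□□□□□
□□□□□□□
□□<□■□□
□□■■■□□
□□■■□□□
□□□□□□□
□□□□□□□
□□□□□□□
step 11: □□□□□□□
□□□□□□□
□□^□□□□
□□■□■□□
□□■■■□□
□□■■□□□
□□□□□□□
□□□□□□□
□□□□□□□
step 12: □□□□□□□
□□□□□□□
□□■>□□□
□□■□■□□
□□■■■□□
□□■■□□□
□□□□□□□
□□□□□□□
□□□□□□□
step 13: □□□□□□□
□□□□□□□
□□■■□□□
□□■v■□□
□□■■■□□
□□■■□□□
□□□□□□□
□□□□□□□
□□□□□□□
step 14: □□□□□□□
□□□□□□□
□□■■□□□
□□<■■□□
□□■■■□□
□□■■□□□
□□□□□□□
□□□□□□□
□□□□□□□
step 15: □□□□□□□
□□□□□□□
□□■■□□□
□□□■■□□
□□v■■□□
□□■■□□□
□□□□□□□
□□□□□□□
□□□□□□□
step 16: □□□□□□□
□□□□□□□
□□■■□□□
□□□■■□□
□□□>■□□
□□■■□□□
□□□□□□□
□□□□□□□
□□□□□□□
step 17: □□□□□□□
□□□□□□□
□□■■□□□
□□□^■□□
□□□□■□□
□□■■□□□
□□□□□□□
□□□□□□□
□□□□□□□
step 18: □□□□□□□
□□□□□□□
□□■■□□□
□□<□■□□
□□□□■□□
□□■■□□□
□□□□□□□
□□□□□□□
□□□□□□□
step 19: □□□□□□□
□□□□□□□
□□^■□□□
□□■□■□□
□□□□■□□
□□■■□□□
□□□□□□□
□□□□□□□
□□□□□□□
step 20: □□□□□□□
□□□□□□□
□<□■□□□
□□■□■□□
□□□□■□□
□□■■□□□
□□□□□□□
□□□□□□□
□□□□□□□
step 21: □□□□□□□
□^□□□□□
□■□■□□□
□□■□■□□
□□□□■□□
□□■■□□□
□□□□□□□
□□□□□□□
□□□□□□□
step 22: □□□□□□□
□■>□□□□
□■□■□□□
□□■□■□□
□□□□■□□
□□■■□□□
□□□□□□□
□□□□□□□
□□□□□□□
step 23: □□□□□□□
□■■□□□□
□■v■□□□
□□■□■□□
□□□□■□□
□□■■□□□
□□□□□□□
□□□□□□□
□□□□□□□
step 24: □□□□□□□
□■■□□□□
□<■■□□□
□□■□■□□
□□□□■□□
□□■■□□□
□□□□□□□
□□□□□□□
□□□□□□□
step 25: □□□□□□□
□■■□□□□
□□■■□□□
□v■□■□□
□□□□■□□
□□■■□□□
□□□□□□□
□□□□□□□
□□□□□□□
step 26: □□□□□□□
□■■□□□□
□□■■□□□
<■■□■□□
□□□□■□□
□□■■□□□
□□□□□□□
□□□□□□□
□□□□□□□
step 27: □□□□□□□
□■■□□□□
^□■■□□□
■■■□■□□
□□□□■□□
□□■■□□□
□□□□□□□
□□□□□□□
□□□□□□□
step 28: □□□□□□□
□■■□□□□
■>■■□□□
■■■□■□□
□□□□■□□
□□■■□□□
□□□□□□□
□□□□□□□
□□□□□□□

east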